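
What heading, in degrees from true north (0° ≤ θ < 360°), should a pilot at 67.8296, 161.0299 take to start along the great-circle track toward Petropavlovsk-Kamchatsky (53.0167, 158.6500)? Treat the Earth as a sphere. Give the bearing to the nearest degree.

186°

Δλ = 158.6500 − 161.0299 = -2.3799°.
θ = atan2( sin Δλ · cos φ₂ , cos φ₁ · sin φ₂ − sin φ₁ · cos φ₂ · cos Δλ )
  = atan2(-0.02498, -0.25518) = -174.409° → normalised to [0°, 360°): 185.591°.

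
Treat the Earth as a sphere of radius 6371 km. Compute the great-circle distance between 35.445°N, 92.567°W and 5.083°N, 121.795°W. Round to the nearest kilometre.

Δλ = -121.795 − -92.567 = -29.228°.
Δφ = 5.083 − 35.445 = -30.362°.
a = sin²(Δφ/2) + cos φ₁ · cos φ₂ · sin²(Δλ/2) = 0.120232.
c = 2·atan2(√a, √(1−a)) = 0.70820 rad → d = 6371·c ≈ 4511.92 km.

4512 km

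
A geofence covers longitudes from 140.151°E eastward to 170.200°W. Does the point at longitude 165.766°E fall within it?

Band width going east from +140.151° to -170.200°: ((-170.200 − 140.151) mod 360) = 49.649°.
Offset of +165.766° east of the west edge: ((165.766 − 140.151) mod 360) = 25.615°.
25.615° ≤ 49.649° ⇒ inside.

Yes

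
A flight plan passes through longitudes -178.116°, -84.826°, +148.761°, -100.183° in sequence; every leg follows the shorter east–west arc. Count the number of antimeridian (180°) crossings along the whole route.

2

Leg 1: -178.116° → -84.826°, shortest Δλ = 93.29° (east) — does not cross 180°.
Leg 2: -84.826° → +148.761°, shortest Δλ = -126.413° (west) — crosses 180°.
Leg 3: +148.761° → -100.183°, shortest Δλ = 111.056° (east) — crosses 180°.
Total crossings: 2.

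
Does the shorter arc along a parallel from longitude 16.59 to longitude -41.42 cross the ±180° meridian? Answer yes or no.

No

Signed shortest Δλ = ((-41.42 − 16.59 + 180) mod 360) − 180 = -58.01°.
Going west by 58.01° from +16.59° reaches -41.42° without touching 180°.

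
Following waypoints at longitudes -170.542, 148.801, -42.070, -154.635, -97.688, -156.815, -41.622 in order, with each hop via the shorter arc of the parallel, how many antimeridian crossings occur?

Leg 1: -170.542° → +148.801°, shortest Δλ = -40.657° (west) — crosses 180°.
Leg 2: +148.801° → -42.070°, shortest Δλ = 169.129° (east) — crosses 180°.
Leg 3: -42.070° → -154.635°, shortest Δλ = -112.565° (west) — does not cross 180°.
Leg 4: -154.635° → -97.688°, shortest Δλ = 56.947° (east) — does not cross 180°.
Leg 5: -97.688° → -156.815°, shortest Δλ = -59.127° (west) — does not cross 180°.
Leg 6: -156.815° → -41.622°, shortest Δλ = 115.193° (east) — does not cross 180°.
Total crossings: 2.

2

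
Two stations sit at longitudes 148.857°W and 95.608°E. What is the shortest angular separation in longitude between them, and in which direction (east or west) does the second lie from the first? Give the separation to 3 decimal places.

Raw difference: 95.608 − -148.857 = 244.465°.
Normalise into (−180°, 180°]: 244.465° − 360° = -115.535°.
Negative ⇒ the second point lies to the west; separation 115.535°.

115.535° west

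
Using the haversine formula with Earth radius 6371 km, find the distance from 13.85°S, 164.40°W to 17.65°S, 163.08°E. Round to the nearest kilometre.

3502 km

Δλ = 163.08 − -164.40 = 327.48°; wrapped into (−180°, 180°]: -32.52°.
Δφ = -17.65 − -13.85 = -3.80°.
a = sin²(Δφ/2) + cos φ₁ · cos φ₂ · sin²(Δλ/2) = 0.073635.
c = 2·atan2(√a, √(1−a)) = 0.54961 rad → d = 6371·c ≈ 3501.54 km.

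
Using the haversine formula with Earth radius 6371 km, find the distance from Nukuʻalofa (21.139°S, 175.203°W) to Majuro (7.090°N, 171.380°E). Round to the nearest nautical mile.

1870 nmi

Δλ = 171.380 − -175.203 = 346.583°; wrapped into (−180°, 180°]: -13.417°.
Δφ = 7.090 − -21.139 = 28.229°.
a = sin²(Δφ/2) + cos φ₁ · cos φ₂ · sin²(Δλ/2) = 0.072099.
c = 2·atan2(√a, √(1−a)) = 0.54370 rad → d = 6371·c ≈ 3463.89 km ≈ 1870.35 nmi.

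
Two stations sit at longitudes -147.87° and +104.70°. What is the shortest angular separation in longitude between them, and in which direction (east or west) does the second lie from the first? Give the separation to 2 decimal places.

Raw difference: 104.70 − -147.87 = 252.57°.
Normalise into (−180°, 180°]: 252.57° − 360° = -107.43°.
Negative ⇒ the second point lies to the west; separation 107.43°.

107.43° west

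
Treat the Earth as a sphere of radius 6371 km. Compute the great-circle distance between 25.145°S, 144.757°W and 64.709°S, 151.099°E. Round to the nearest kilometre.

Δλ = 151.099 − -144.757 = 295.856°; wrapped into (−180°, 180°]: -64.144°.
Δφ = -64.709 − -25.145 = -39.564°.
a = sin²(Δφ/2) + cos φ₁ · cos φ₂ · sin²(Δλ/2) = 0.223580.
c = 2·atan2(√a, √(1−a)) = 0.98503 rad → d = 6371·c ≈ 6275.61 km.

6276 km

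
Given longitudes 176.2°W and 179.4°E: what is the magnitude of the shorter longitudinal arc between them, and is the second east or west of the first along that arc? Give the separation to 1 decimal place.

4.4° west

Raw difference: 179.4 − -176.2 = 355.6°.
Normalise into (−180°, 180°]: 355.6° − 360° = -4.4°.
Negative ⇒ the second point lies to the west; separation 4.4°.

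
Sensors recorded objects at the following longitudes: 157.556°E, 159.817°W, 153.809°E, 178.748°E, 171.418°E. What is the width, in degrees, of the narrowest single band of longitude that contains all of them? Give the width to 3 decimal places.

Sort the longitudes: -159.817°, +153.809°, +157.556°, +171.418°, +178.748°.
Eastward gaps between consecutive values (wrapping around): 313.626°, 3.747°, 13.862°, 7.330°, 21.435°.
Largest gap = 313.626° ⇒ minimal covering band is its complement: 360° − 313.626° = 46.374°.
Band runs from +153.809° eastward to -159.817°, crossing the antimeridian.

46.374°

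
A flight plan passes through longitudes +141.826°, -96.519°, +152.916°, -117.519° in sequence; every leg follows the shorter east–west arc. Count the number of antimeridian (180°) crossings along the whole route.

Leg 1: +141.826° → -96.519°, shortest Δλ = 121.655° (east) — crosses 180°.
Leg 2: -96.519° → +152.916°, shortest Δλ = -110.565° (west) — crosses 180°.
Leg 3: +152.916° → -117.519°, shortest Δλ = 89.565° (east) — crosses 180°.
Total crossings: 3.

3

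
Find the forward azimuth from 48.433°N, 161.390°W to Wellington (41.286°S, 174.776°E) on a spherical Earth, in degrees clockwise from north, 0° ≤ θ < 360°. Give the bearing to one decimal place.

197.7°

Δλ = 174.776 − -161.390 = 336.166°; wrapped into (−180°, 180°]: -23.834°.
θ = atan2( sin Δλ · cos φ₂ , cos φ₁ · sin φ₂ − sin φ₁ · cos φ₂ · cos Δλ )
  = atan2(-0.30364, -0.95204) = -162.311° → normalised to [0°, 360°): 197.689°.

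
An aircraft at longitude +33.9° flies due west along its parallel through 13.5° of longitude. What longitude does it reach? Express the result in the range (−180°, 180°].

+20.4°

Start at +33.9°; shift −13.5° → +20.4°.
+20.4° already lies in (−180°, 180°].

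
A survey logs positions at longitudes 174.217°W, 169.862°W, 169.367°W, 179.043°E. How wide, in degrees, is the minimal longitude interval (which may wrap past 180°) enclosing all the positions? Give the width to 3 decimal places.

Sort the longitudes: -174.217°, -169.862°, -169.367°, +179.043°.
Eastward gaps between consecutive values (wrapping around): 4.355°, 0.495°, 348.410°, 6.740°.
Largest gap = 348.410° ⇒ minimal covering band is its complement: 360° − 348.410° = 11.590°.
Band runs from +179.043° eastward to -169.367°, crossing the antimeridian.

11.590°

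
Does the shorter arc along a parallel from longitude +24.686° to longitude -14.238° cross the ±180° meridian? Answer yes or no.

Signed shortest Δλ = ((-14.238 − 24.686 + 180) mod 360) − 180 = -38.924°.
Going west by 38.924° from +24.686° reaches -14.238° without touching 180°.

No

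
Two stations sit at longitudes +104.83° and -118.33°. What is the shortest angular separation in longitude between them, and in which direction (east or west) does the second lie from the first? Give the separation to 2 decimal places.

Raw difference: -118.33 − 104.83 = -223.16°.
Normalise into (−180°, 180°]: -223.16° + 360° = 136.84°.
Positive ⇒ the second point lies to the east; separation 136.84°.

136.84° east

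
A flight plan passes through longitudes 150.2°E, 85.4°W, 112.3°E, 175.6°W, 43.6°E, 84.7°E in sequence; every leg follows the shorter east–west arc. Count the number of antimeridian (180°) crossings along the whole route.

Leg 1: +150.2° → -85.4°, shortest Δλ = 124.4° (east) — crosses 180°.
Leg 2: -85.4° → +112.3°, shortest Δλ = -162.3° (west) — crosses 180°.
Leg 3: +112.3° → -175.6°, shortest Δλ = 72.1° (east) — crosses 180°.
Leg 4: -175.6° → +43.6°, shortest Δλ = -140.8° (west) — crosses 180°.
Leg 5: +43.6° → +84.7°, shortest Δλ = 41.1° (east) — does not cross 180°.
Total crossings: 4.

4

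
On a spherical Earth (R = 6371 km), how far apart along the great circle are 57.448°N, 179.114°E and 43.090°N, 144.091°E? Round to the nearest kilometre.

2908 km

Δλ = 144.091 − 179.114 = -35.023°.
Δφ = 43.090 − 57.448 = -14.358°.
a = sin²(Δφ/2) + cos φ₁ · cos φ₂ · sin²(Δλ/2) = 0.051194.
c = 2·atan2(√a, √(1−a)) = 0.45647 rad → d = 6371·c ≈ 2908.19 km.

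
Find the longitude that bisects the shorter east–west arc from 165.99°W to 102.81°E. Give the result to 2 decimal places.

Signed shortest Δλ from -165.99° to +102.81° is -91.20°.
Midpoint longitude = -165.99° + (-91.20°)/2 = -165.99° − 45.60° = -211.59°.
Normalise into (−180°, 180°]: +148.41°.
(The naïve average (-165.99 + +102.81)/2 = -31.59° is on the wrong side of the globe.)

148.41°E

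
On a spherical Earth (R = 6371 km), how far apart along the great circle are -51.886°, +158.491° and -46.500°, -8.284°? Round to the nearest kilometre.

Δλ = -8.284 − 158.491 = -166.775°.
Δφ = -46.500 − -51.886 = 5.386°.
a = sin²(Δφ/2) + cos φ₁ · cos φ₂ · sin²(Δλ/2) = 0.421445.
c = 2·atan2(√a, √(1−a)) = 1.41303 rad → d = 6371·c ≈ 9002.44 km.

9002 km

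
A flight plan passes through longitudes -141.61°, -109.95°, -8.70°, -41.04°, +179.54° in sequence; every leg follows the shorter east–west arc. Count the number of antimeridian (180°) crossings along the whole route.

Leg 1: -141.61° → -109.95°, shortest Δλ = 31.66° (east) — does not cross 180°.
Leg 2: -109.95° → -8.70°, shortest Δλ = 101.25° (east) — does not cross 180°.
Leg 3: -8.70° → -41.04°, shortest Δλ = -32.34° (west) — does not cross 180°.
Leg 4: -41.04° → +179.54°, shortest Δλ = -139.42° (west) — crosses 180°.
Total crossings: 1.

1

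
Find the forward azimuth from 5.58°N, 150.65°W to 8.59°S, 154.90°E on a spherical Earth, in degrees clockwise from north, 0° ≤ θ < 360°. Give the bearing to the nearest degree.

256°

Δλ = 154.90 − -150.65 = 305.55°; wrapped into (−180°, 180°]: -54.45°.
θ = atan2( sin Δλ · cos φ₂ , cos φ₁ · sin φ₂ − sin φ₁ · cos φ₂ · cos Δλ )
  = atan2(-0.80448, -0.20455) = -104.266° → normalised to [0°, 360°): 255.734°.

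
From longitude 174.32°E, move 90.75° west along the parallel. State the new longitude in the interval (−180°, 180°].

Start at +174.32°; shift −90.75° → +83.57°.
+83.57° already lies in (−180°, 180°].

83.57°E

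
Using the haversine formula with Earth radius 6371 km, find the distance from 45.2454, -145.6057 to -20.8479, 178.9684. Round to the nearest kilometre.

Δλ = 178.9684 − -145.6057 = 324.5741°; wrapped into (−180°, 180°]: -35.4259°.
Δφ = -20.8479 − 45.2454 = -66.0933°.
a = sin²(Δφ/2) + cos φ₁ · cos φ₂ · sin²(Δλ/2) = 0.358283.
c = 2·atan2(√a, √(1−a)) = 1.28342 rad → d = 6371·c ≈ 8176.68 km.

8177 km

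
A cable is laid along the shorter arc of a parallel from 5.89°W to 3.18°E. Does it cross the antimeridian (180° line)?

No

Signed shortest Δλ = ((3.18 − -5.89 + 180) mod 360) − 180 = 9.07°.
Going east by 9.07° from -5.89° reaches +3.18° without touching 180°.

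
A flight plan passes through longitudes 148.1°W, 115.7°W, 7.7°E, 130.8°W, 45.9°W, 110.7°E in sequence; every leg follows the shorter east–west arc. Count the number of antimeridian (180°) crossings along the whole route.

0

Leg 1: -148.1° → -115.7°, shortest Δλ = 32.4° (east) — does not cross 180°.
Leg 2: -115.7° → +7.7°, shortest Δλ = 123.4° (east) — does not cross 180°.
Leg 3: +7.7° → -130.8°, shortest Δλ = -138.5° (west) — does not cross 180°.
Leg 4: -130.8° → -45.9°, shortest Δλ = 84.9° (east) — does not cross 180°.
Leg 5: -45.9° → +110.7°, shortest Δλ = 156.6° (east) — does not cross 180°.
Total crossings: 0.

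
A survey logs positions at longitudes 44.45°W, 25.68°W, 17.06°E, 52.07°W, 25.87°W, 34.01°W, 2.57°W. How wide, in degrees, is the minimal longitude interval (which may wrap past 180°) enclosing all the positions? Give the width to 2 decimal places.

69.13°

Sort the longitudes: -52.07°, -44.45°, -34.01°, -25.87°, -25.68°, -2.57°, +17.06°.
Eastward gaps between consecutive values (wrapping around): 7.62°, 10.44°, 8.14°, 0.19°, 23.11°, 19.63°, 290.87°.
Largest gap = 290.87° ⇒ minimal covering band is its complement: 360° − 290.87° = 69.13°.
Band runs from -52.07° eastward to +17.06°.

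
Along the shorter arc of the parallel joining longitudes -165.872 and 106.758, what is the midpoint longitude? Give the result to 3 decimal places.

Signed shortest Δλ from -165.872° to +106.758° is -87.370°.
Midpoint longitude = -165.872° + (-87.370°)/2 = -165.872° − 43.685° = -209.557°.
Normalise into (−180°, 180°]: +150.443°.
(The naïve average (-165.872 + +106.758)/2 = -29.557° is on the wrong side of the globe.)

+150.443°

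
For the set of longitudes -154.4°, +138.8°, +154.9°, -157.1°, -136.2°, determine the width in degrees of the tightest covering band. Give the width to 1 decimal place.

Sort the longitudes: -157.1°, -154.4°, -136.2°, +138.8°, +154.9°.
Eastward gaps between consecutive values (wrapping around): 2.7°, 18.2°, 275.0°, 16.1°, 48.0°.
Largest gap = 275.0° ⇒ minimal covering band is its complement: 360° − 275.0° = 85.0°.
Band runs from +138.8° eastward to -136.2°, crossing the antimeridian.

85.0°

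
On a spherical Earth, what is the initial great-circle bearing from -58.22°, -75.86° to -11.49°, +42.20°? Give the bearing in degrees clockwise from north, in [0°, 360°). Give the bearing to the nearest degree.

Δλ = 42.20 − -75.86 = 118.06°.
θ = atan2( sin Δλ · cos φ₂ , cos φ₁ · sin φ₂ − sin φ₁ · cos φ₂ · cos Δλ )
  = atan2(0.86477, -0.49677) = 119.875° → normalised to [0°, 360°): 119.875°.

120°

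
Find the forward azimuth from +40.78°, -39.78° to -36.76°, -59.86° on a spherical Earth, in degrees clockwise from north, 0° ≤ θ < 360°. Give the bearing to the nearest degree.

Δλ = -59.86 − -39.78 = -20.08°.
θ = atan2( sin Δλ · cos φ₂ , cos φ₁ · sin φ₂ − sin φ₁ · cos φ₂ · cos Δλ )
  = atan2(-0.27506, -0.94464) = -163.765° → normalised to [0°, 360°): 196.235°.

196°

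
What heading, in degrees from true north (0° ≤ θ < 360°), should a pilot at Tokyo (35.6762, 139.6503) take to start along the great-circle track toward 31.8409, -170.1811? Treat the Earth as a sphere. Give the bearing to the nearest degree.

Δλ = -170.1811 − 139.6503 = -309.8314°; wrapped into (−180°, 180°]: 50.1686°.
θ = atan2( sin Δλ · cos φ₂ , cos φ₁ · sin φ₂ − sin φ₁ · cos φ₂ · cos Δλ )
  = atan2(0.65237, 0.11121) = 80.326° → normalised to [0°, 360°): 80.326°.

80°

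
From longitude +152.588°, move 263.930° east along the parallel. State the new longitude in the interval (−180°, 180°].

Start at +152.588°; shift +263.930° → +416.518°.
+416.518° lies outside (−180°, 180°]; subtract 360° → +56.518°.

+56.518°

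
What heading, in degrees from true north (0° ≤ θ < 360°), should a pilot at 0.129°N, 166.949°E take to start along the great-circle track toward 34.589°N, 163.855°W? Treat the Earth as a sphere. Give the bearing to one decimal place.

Δλ = -163.855 − 166.949 = -330.804°; wrapped into (−180°, 180°]: 29.196°.
θ = atan2( sin Δλ · cos φ₂ , cos φ₁ · sin φ₂ − sin φ₁ · cos φ₂ · cos Δλ )
  = atan2(0.40158, 0.56607) = 35.353° → normalised to [0°, 360°): 35.353°.

35.4°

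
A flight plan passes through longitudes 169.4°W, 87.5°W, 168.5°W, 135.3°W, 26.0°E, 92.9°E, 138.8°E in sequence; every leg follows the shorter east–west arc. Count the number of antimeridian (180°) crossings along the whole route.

Leg 1: -169.4° → -87.5°, shortest Δλ = 81.9° (east) — does not cross 180°.
Leg 2: -87.5° → -168.5°, shortest Δλ = -81.0° (west) — does not cross 180°.
Leg 3: -168.5° → -135.3°, shortest Δλ = 33.2° (east) — does not cross 180°.
Leg 4: -135.3° → +26.0°, shortest Δλ = 161.3° (east) — does not cross 180°.
Leg 5: +26.0° → +92.9°, shortest Δλ = 66.9° (east) — does not cross 180°.
Leg 6: +92.9° → +138.8°, shortest Δλ = 45.9° (east) — does not cross 180°.
Total crossings: 0.

0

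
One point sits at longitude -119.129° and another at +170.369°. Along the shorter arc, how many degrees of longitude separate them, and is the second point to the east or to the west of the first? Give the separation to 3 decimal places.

70.502° west

Raw difference: 170.369 − -119.129 = 289.498°.
Normalise into (−180°, 180°]: 289.498° − 360° = -70.502°.
Negative ⇒ the second point lies to the west; separation 70.502°.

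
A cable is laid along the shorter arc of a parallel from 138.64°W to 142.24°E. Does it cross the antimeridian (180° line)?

Yes

Naïve |142.24 − -138.64| = 280.88° > 180°, so the shorter arc goes the other way round — across 180°.
Signed shortest Δλ = ((142.24 − -138.64 + 180) mod 360) − 180 = -79.12°.
Going west by 79.12° from -138.64° passes through 180° before reaching +142.24°.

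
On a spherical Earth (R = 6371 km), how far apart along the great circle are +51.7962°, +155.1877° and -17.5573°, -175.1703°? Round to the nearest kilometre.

Δλ = -175.1703 − 155.1877 = -330.3580°; wrapped into (−180°, 180°]: 29.6420°.
Δφ = -17.5573 − 51.7962 = -69.3535°.
a = sin²(Δφ/2) + cos φ₁ · cos φ₂ · sin²(Δλ/2) = 0.362282.
c = 2·atan2(√a, √(1−a)) = 1.29175 rad → d = 6371·c ≈ 8229.76 km.

8230 km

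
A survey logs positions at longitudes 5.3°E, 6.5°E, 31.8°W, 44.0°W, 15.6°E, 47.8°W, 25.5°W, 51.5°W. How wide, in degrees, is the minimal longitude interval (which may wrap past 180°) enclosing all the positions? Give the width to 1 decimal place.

67.1°

Sort the longitudes: -51.5°, -47.8°, -44.0°, -31.8°, -25.5°, +5.3°, +6.5°, +15.6°.
Eastward gaps between consecutive values (wrapping around): 3.7°, 3.8°, 12.2°, 6.3°, 30.8°, 1.2°, 9.1°, 292.9°.
Largest gap = 292.9° ⇒ minimal covering band is its complement: 360° − 292.9° = 67.1°.
Band runs from -51.5° eastward to +15.6°.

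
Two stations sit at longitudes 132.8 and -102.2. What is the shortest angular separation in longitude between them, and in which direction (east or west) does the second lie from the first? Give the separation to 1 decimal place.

Raw difference: -102.2 − 132.8 = -235.0°.
Normalise into (−180°, 180°]: -235.0° + 360° = 125.0°.
Positive ⇒ the second point lies to the east; separation 125.0°.

125.0° east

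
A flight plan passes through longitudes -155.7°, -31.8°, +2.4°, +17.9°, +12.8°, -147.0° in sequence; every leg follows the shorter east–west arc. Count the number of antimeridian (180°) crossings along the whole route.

Leg 1: -155.7° → -31.8°, shortest Δλ = 123.9° (east) — does not cross 180°.
Leg 2: -31.8° → +2.4°, shortest Δλ = 34.2° (east) — does not cross 180°.
Leg 3: +2.4° → +17.9°, shortest Δλ = 15.5° (east) — does not cross 180°.
Leg 4: +17.9° → +12.8°, shortest Δλ = -5.1° (west) — does not cross 180°.
Leg 5: +12.8° → -147.0°, shortest Δλ = -159.8° (west) — does not cross 180°.
Total crossings: 0.

0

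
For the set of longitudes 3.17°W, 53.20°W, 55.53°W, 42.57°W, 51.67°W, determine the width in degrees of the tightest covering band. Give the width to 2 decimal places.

Sort the longitudes: -55.53°, -53.20°, -51.67°, -42.57°, -3.17°.
Eastward gaps between consecutive values (wrapping around): 2.33°, 1.53°, 9.10°, 39.40°, 307.64°.
Largest gap = 307.64° ⇒ minimal covering band is its complement: 360° − 307.64° = 52.36°.
Band runs from -55.53° eastward to -3.17°.

52.36°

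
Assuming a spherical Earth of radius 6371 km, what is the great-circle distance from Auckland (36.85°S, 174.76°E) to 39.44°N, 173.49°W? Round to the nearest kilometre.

Δλ = -173.49 − 174.76 = -348.25°; wrapped into (−180°, 180°]: 11.75°.
Δφ = 39.44 − -36.85 = 76.29°.
a = sin²(Δφ/2) + cos φ₁ · cos φ₂ · sin²(Δλ/2) = 0.387971.
c = 2·atan2(√a, √(1−a)) = 1.34482 rad → d = 6371·c ≈ 8567.85 km.

8568 km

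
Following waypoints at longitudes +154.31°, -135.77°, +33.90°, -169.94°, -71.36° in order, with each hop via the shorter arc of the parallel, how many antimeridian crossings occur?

Leg 1: +154.31° → -135.77°, shortest Δλ = 69.92° (east) — crosses 180°.
Leg 2: -135.77° → +33.90°, shortest Δλ = 169.67° (east) — does not cross 180°.
Leg 3: +33.90° → -169.94°, shortest Δλ = 156.16° (east) — crosses 180°.
Leg 4: -169.94° → -71.36°, shortest Δλ = 98.58° (east) — does not cross 180°.
Total crossings: 2.

2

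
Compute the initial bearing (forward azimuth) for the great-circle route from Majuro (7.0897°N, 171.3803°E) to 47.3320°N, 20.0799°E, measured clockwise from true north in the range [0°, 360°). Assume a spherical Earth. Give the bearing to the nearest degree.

Δλ = 20.0799 − 171.3803 = -151.3004°.
θ = atan2( sin Δλ · cos φ₂ , cos φ₁ · sin φ₂ − sin φ₁ · cos φ₂ · cos Δλ )
  = atan2(-0.32547, 0.80304) = -22.062° → normalised to [0°, 360°): 337.938°.

338°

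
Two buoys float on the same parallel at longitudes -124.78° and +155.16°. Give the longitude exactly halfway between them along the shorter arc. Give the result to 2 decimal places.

Signed shortest Δλ from -124.78° to +155.16° is -80.06°.
Midpoint longitude = -124.78° + (-80.06°)/2 = -124.78° − 40.03° = -164.81°.
(The naïve average (-124.78 + +155.16)/2 = 15.19° is on the wrong side of the globe.)

-164.81°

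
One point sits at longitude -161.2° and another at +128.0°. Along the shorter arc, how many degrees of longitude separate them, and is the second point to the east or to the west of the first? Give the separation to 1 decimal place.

Raw difference: 128.0 − -161.2 = 289.2°.
Normalise into (−180°, 180°]: 289.2° − 360° = -70.8°.
Negative ⇒ the second point lies to the west; separation 70.8°.

70.8° west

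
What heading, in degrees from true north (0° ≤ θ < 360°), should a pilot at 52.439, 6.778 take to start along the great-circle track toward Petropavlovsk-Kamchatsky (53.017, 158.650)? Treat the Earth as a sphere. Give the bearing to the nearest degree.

17°

Δλ = 158.650 − 6.778 = 151.872°.
θ = atan2( sin Δλ · cos φ₂ , cos φ₁ · sin φ₂ − sin φ₁ · cos φ₂ · cos Δλ )
  = atan2(0.28361, 0.90751) = 17.355° → normalised to [0°, 360°): 17.355°.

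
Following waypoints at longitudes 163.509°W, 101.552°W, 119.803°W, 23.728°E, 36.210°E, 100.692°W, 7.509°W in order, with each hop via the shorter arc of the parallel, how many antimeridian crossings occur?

0

Leg 1: -163.509° → -101.552°, shortest Δλ = 61.957° (east) — does not cross 180°.
Leg 2: -101.552° → -119.803°, shortest Δλ = -18.251° (west) — does not cross 180°.
Leg 3: -119.803° → +23.728°, shortest Δλ = 143.531° (east) — does not cross 180°.
Leg 4: +23.728° → +36.210°, shortest Δλ = 12.482° (east) — does not cross 180°.
Leg 5: +36.210° → -100.692°, shortest Δλ = -136.902° (west) — does not cross 180°.
Leg 6: -100.692° → -7.509°, shortest Δλ = 93.183° (east) — does not cross 180°.
Total crossings: 0.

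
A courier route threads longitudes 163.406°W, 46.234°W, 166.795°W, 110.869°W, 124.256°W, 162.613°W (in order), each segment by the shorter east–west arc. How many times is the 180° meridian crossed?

Leg 1: -163.406° → -46.234°, shortest Δλ = 117.172° (east) — does not cross 180°.
Leg 2: -46.234° → -166.795°, shortest Δλ = -120.561° (west) — does not cross 180°.
Leg 3: -166.795° → -110.869°, shortest Δλ = 55.926° (east) — does not cross 180°.
Leg 4: -110.869° → -124.256°, shortest Δλ = -13.387° (west) — does not cross 180°.
Leg 5: -124.256° → -162.613°, shortest Δλ = -38.357° (west) — does not cross 180°.
Total crossings: 0.

0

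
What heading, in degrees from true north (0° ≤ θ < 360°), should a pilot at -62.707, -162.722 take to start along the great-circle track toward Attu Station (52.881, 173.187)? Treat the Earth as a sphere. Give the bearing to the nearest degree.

Δλ = 173.187 − -162.722 = 335.909°; wrapped into (−180°, 180°]: -24.091°.
θ = atan2( sin Δλ · cos φ₂ , cos φ₁ · sin φ₂ − sin φ₁ · cos φ₂ · cos Δλ )
  = atan2(-0.24633, 0.85521) = -16.068° → normalised to [0°, 360°): 343.932°.

344°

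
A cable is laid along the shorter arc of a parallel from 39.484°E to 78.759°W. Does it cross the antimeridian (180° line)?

No

Signed shortest Δλ = ((-78.759 − 39.484 + 180) mod 360) − 180 = -118.243°.
Going west by 118.243° from +39.484° reaches -78.759° without touching 180°.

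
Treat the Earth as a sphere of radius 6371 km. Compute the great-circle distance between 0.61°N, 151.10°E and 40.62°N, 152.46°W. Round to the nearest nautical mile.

Δλ = -152.46 − 151.10 = -303.56°; wrapped into (−180°, 180°]: 56.44°.
Δφ = 40.62 − 0.61 = 40.01°.
a = sin²(Δφ/2) + cos φ₁ · cos φ₂ · sin²(Δλ/2) = 0.286743.
c = 2·atan2(√a, √(1−a)) = 1.13016 rad → d = 6371·c ≈ 7200.25 km ≈ 3887.83 nmi.

3888 nmi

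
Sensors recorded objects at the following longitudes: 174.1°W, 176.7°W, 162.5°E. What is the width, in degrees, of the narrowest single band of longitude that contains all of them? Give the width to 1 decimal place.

23.4°

Sort the longitudes: -176.7°, -174.1°, +162.5°.
Eastward gaps between consecutive values (wrapping around): 2.6°, 336.6°, 20.8°.
Largest gap = 336.6° ⇒ minimal covering band is its complement: 360° − 336.6° = 23.4°.
Band runs from +162.5° eastward to -174.1°, crossing the antimeridian.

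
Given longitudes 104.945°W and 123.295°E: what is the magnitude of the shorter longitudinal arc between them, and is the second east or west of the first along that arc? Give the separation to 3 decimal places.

131.760° west

Raw difference: 123.295 − -104.945 = 228.24°.
Normalise into (−180°, 180°]: 228.24° − 360° = -131.76°.
Negative ⇒ the second point lies to the west; separation 131.760°.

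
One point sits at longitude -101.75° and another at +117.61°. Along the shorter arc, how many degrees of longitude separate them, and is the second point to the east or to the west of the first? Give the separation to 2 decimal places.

Raw difference: 117.61 − -101.75 = 219.36°.
Normalise into (−180°, 180°]: 219.36° − 360° = -140.64°.
Negative ⇒ the second point lies to the west; separation 140.64°.

140.64° west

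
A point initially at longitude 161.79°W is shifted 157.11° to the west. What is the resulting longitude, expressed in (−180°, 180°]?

Start at -161.79°; shift −157.11° → -318.90°.
-318.90° lies outside (−180°, 180°]; add 360° → +41.10°.

41.10°E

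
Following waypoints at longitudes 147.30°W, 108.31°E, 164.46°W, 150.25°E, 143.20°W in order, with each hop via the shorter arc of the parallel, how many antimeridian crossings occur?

4

Leg 1: -147.30° → +108.31°, shortest Δλ = -104.39° (west) — crosses 180°.
Leg 2: +108.31° → -164.46°, shortest Δλ = 87.23° (east) — crosses 180°.
Leg 3: -164.46° → +150.25°, shortest Δλ = -45.29° (west) — crosses 180°.
Leg 4: +150.25° → -143.20°, shortest Δλ = 66.55° (east) — crosses 180°.
Total crossings: 4.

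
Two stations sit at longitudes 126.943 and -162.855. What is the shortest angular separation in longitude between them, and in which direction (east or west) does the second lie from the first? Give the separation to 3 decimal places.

Raw difference: -162.855 − 126.943 = -289.798°.
Normalise into (−180°, 180°]: -289.798° + 360° = 70.202°.
Positive ⇒ the second point lies to the east; separation 70.202°.

70.202° east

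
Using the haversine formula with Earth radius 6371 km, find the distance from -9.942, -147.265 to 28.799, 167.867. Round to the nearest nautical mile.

3488 nmi

Δλ = 167.867 − -147.265 = 315.132°; wrapped into (−180°, 180°]: -44.868°.
Δφ = 28.799 − -9.942 = 38.741°.
a = sin²(Δφ/2) + cos φ₁ · cos φ₂ · sin²(Δλ/2) = 0.235713.
c = 2·atan2(√a, √(1−a)) = 1.01388 rad → d = 6371·c ≈ 6459.40 km ≈ 3487.80 nmi.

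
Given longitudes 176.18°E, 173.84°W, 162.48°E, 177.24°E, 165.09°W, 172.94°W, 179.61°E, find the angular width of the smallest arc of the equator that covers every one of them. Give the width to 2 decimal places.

Sort the longitudes: -173.84°, -172.94°, -165.09°, +162.48°, +176.18°, +177.24°, +179.61°.
Eastward gaps between consecutive values (wrapping around): 0.90°, 7.85°, 327.57°, 13.70°, 1.06°, 2.37°, 6.55°.
Largest gap = 327.57° ⇒ minimal covering band is its complement: 360° − 327.57° = 32.43°.
Band runs from +162.48° eastward to -165.09°, crossing the antimeridian.

32.43°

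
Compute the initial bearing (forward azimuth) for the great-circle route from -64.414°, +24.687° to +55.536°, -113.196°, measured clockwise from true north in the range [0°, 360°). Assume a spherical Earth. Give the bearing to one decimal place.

266.6°

Δλ = -113.196 − 24.687 = -137.883°.
θ = atan2( sin Δλ · cos φ₂ , cos φ₁ · sin φ₂ − sin φ₁ · cos φ₂ · cos Δλ )
  = atan2(-0.37951, -0.02253) = -93.398° → normalised to [0°, 360°): 266.602°.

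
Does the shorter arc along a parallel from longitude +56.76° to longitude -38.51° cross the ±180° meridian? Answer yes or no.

Signed shortest Δλ = ((-38.51 − 56.76 + 180) mod 360) − 180 = -95.27°.
Going west by 95.27° from +56.76° reaches -38.51° without touching 180°.

No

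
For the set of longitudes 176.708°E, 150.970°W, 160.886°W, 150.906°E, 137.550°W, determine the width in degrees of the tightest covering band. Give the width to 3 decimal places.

Sort the longitudes: -160.886°, -150.970°, -137.550°, +150.906°, +176.708°.
Eastward gaps between consecutive values (wrapping around): 9.916°, 13.420°, 288.456°, 25.802°, 22.406°.
Largest gap = 288.456° ⇒ minimal covering band is its complement: 360° − 288.456° = 71.544°.
Band runs from +150.906° eastward to -137.550°, crossing the antimeridian.

71.544°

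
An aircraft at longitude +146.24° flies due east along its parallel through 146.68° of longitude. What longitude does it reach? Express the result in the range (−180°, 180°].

Start at +146.24°; shift +146.68° → +292.92°.
+292.92° lies outside (−180°, 180°]; subtract 360° → -67.08°.

-67.08°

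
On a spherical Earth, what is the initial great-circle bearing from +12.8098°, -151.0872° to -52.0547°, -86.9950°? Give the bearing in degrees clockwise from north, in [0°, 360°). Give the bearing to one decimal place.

Δλ = -86.9950 − -151.0872 = 64.0922°.
θ = atan2( sin Δλ · cos φ₂ , cos φ₁ · sin φ₂ − sin φ₁ · cos φ₂ · cos Δλ )
  = atan2(0.55311, -0.82854) = 146.274° → normalised to [0°, 360°): 146.274°.

146.3°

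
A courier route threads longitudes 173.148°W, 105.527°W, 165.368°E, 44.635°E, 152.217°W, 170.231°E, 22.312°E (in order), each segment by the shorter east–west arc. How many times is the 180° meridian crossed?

3

Leg 1: -173.148° → -105.527°, shortest Δλ = 67.621° (east) — does not cross 180°.
Leg 2: -105.527° → +165.368°, shortest Δλ = -89.105° (west) — crosses 180°.
Leg 3: +165.368° → +44.635°, shortest Δλ = -120.733° (west) — does not cross 180°.
Leg 4: +44.635° → -152.217°, shortest Δλ = 163.148° (east) — crosses 180°.
Leg 5: -152.217° → +170.231°, shortest Δλ = -37.552° (west) — crosses 180°.
Leg 6: +170.231° → +22.312°, shortest Δλ = -147.919° (west) — does not cross 180°.
Total crossings: 3.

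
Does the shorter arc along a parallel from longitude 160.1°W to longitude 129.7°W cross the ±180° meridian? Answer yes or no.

Signed shortest Δλ = ((-129.7 − -160.1 + 180) mod 360) − 180 = 30.4°.
Going east by 30.4° from -160.1° reaches -129.7° without touching 180°.

No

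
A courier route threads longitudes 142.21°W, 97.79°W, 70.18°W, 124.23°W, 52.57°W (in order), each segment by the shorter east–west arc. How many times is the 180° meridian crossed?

0

Leg 1: -142.21° → -97.79°, shortest Δλ = 44.42° (east) — does not cross 180°.
Leg 2: -97.79° → -70.18°, shortest Δλ = 27.61° (east) — does not cross 180°.
Leg 3: -70.18° → -124.23°, shortest Δλ = -54.05° (west) — does not cross 180°.
Leg 4: -124.23° → -52.57°, shortest Δλ = 71.66° (east) — does not cross 180°.
Total crossings: 0.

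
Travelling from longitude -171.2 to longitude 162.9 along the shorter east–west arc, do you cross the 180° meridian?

Yes

Naïve |162.9 − -171.2| = 334.1° > 180°, so the shorter arc goes the other way round — across 180°.
Signed shortest Δλ = ((162.9 − -171.2 + 180) mod 360) − 180 = -25.9°.
Going west by 25.9° from -171.2° passes through 180° before reaching +162.9°.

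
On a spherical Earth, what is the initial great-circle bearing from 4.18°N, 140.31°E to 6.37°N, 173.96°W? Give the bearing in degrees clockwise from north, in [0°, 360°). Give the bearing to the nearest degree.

Δλ = -173.96 − 140.31 = -314.27°; wrapped into (−180°, 180°]: 45.73°.
θ = atan2( sin Δλ · cos φ₂ , cos φ₁ · sin φ₂ − sin φ₁ · cos φ₂ · cos Δλ )
  = atan2(0.71164, 0.06009) = 85.174° → normalised to [0°, 360°): 85.174°.

85°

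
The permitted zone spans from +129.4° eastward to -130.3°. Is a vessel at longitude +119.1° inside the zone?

No

Band width going east from +129.4° to -130.3°: ((-130.3 − 129.4) mod 360) = 100.3°.
Offset of +119.1° east of the west edge: ((119.1 − 129.4) mod 360) = 349.7°.
349.7° > 100.3° ⇒ outside.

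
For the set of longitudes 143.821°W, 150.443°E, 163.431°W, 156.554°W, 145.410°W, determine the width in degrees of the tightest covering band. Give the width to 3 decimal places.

65.736°

Sort the longitudes: -163.431°, -156.554°, -145.410°, -143.821°, +150.443°.
Eastward gaps between consecutive values (wrapping around): 6.877°, 11.144°, 1.589°, 294.264°, 46.126°.
Largest gap = 294.264° ⇒ minimal covering band is its complement: 360° − 294.264° = 65.736°.
Band runs from +150.443° eastward to -143.821°, crossing the antimeridian.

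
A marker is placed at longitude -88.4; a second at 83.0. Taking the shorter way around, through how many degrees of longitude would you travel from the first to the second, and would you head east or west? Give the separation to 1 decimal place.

171.4° east

Raw difference: 83.0 − -88.4 = 171.4°.
Normalise into (−180°, 180°]: 171.4° stays 171.4°.
Positive ⇒ the second point lies to the east; separation 171.4°.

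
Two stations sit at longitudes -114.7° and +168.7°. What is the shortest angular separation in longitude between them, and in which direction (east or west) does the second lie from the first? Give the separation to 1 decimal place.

Raw difference: 168.7 − -114.7 = 283.4°.
Normalise into (−180°, 180°]: 283.4° − 360° = -76.6°.
Negative ⇒ the second point lies to the west; separation 76.6°.

76.6° west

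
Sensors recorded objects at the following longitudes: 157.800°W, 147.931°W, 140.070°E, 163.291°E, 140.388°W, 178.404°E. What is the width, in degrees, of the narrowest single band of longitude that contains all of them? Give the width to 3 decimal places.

79.542°

Sort the longitudes: -157.800°, -147.931°, -140.388°, +140.070°, +163.291°, +178.404°.
Eastward gaps between consecutive values (wrapping around): 9.869°, 7.543°, 280.458°, 23.221°, 15.113°, 23.796°.
Largest gap = 280.458° ⇒ minimal covering band is its complement: 360° − 280.458° = 79.542°.
Band runs from +140.070° eastward to -140.388°, crossing the antimeridian.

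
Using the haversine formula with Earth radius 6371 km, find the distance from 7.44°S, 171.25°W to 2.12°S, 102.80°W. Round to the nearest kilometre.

7601 km

Δλ = -102.80 − -171.25 = 68.45°.
Δφ = -2.12 − -7.44 = 5.32°.
a = sin²(Δφ/2) + cos φ₁ · cos φ₂ · sin²(Δλ/2) = 0.315619.
c = 2·atan2(√a, √(1−a)) = 1.19312 rad → d = 6371·c ≈ 7601.37 km.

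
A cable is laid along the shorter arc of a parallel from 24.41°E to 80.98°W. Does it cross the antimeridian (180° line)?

Signed shortest Δλ = ((-80.98 − 24.41 + 180) mod 360) − 180 = -105.39°.
Going west by 105.39° from +24.41° reaches -80.98° without touching 180°.

No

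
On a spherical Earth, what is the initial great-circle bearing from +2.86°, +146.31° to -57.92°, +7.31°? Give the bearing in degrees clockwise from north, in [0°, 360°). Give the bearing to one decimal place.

Δλ = 7.31 − 146.31 = -139.00°.
θ = atan2( sin Δλ · cos φ₂ , cos φ₁ · sin φ₂ − sin φ₁ · cos φ₂ · cos Δλ )
  = atan2(-0.34843, -0.82625) = -157.135° → normalised to [0°, 360°): 202.865°.

202.9°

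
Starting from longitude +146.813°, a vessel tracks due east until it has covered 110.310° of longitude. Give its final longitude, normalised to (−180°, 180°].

-102.877°

Start at +146.813°; shift +110.310° → +257.123°.
+257.123° lies outside (−180°, 180°]; subtract 360° → -102.877°.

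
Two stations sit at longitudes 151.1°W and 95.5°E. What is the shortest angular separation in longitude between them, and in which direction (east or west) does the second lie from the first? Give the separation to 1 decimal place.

113.4° west

Raw difference: 95.5 − -151.1 = 246.6°.
Normalise into (−180°, 180°]: 246.6° − 360° = -113.4°.
Negative ⇒ the second point lies to the west; separation 113.4°.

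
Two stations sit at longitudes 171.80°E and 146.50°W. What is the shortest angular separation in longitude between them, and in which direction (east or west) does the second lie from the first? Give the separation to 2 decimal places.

Raw difference: -146.50 − 171.80 = -318.3°.
Normalise into (−180°, 180°]: -318.3° + 360° = 41.7°.
Positive ⇒ the second point lies to the east; separation 41.70°.

41.70° east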